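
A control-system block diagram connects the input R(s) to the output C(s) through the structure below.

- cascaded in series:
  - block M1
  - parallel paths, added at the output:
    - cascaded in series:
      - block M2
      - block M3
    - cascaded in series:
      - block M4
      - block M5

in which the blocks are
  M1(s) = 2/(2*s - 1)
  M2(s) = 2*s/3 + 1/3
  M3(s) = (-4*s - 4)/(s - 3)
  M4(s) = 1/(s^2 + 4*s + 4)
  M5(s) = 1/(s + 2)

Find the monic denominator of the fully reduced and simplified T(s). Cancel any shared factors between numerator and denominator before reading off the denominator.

Reducing step by step:

1. combine M2, M3 in series: (-8*s^2 - 12*s - 4)/(3*s - 9)
2. multiply M4, M5 (series): 1/(s^3 + 6*s^2 + 12*s + 8)
3. sum the parallel branches (M2*M3), (M4*M5): (-8*s^5 - 60*s^4 - 172*s^3 - 232*s^2 - 141*s - 41)/(3*s^4 + 9*s^3 - 18*s^2 - 84*s - 72)
4. combine M1, ((M2*M3)+(M4*M5)) in series: (-16*s^5 - 120*s^4 - 344*s^3 - 464*s^2 - 282*s - 82)/(6*s^5 + 15*s^4 - 45*s^3 - 150*s^2 - 60*s + 72)
That last expression is T(s), already simplified. Scaling its denominator by 1/6 (the reciprocal of the leading coefficient) yields the monic denominator.

Answer: s^5 + 5*s^4/2 - 15*s^3/2 - 25*s^2 - 10*s + 12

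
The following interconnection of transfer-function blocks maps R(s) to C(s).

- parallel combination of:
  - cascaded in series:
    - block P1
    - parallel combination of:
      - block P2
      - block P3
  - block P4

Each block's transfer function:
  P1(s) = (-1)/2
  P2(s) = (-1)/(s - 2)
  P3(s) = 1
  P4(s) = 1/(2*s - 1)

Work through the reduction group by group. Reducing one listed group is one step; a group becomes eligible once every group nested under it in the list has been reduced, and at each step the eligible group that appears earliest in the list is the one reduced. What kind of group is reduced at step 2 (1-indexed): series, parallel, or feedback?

[1] add P2, P3 (parallel)
[2] cascade P1, (P2+P3)
[3] add (P1*(P2+P3)), P4 (parallel)
The group at step 2 is a series group.

Hence the answer: series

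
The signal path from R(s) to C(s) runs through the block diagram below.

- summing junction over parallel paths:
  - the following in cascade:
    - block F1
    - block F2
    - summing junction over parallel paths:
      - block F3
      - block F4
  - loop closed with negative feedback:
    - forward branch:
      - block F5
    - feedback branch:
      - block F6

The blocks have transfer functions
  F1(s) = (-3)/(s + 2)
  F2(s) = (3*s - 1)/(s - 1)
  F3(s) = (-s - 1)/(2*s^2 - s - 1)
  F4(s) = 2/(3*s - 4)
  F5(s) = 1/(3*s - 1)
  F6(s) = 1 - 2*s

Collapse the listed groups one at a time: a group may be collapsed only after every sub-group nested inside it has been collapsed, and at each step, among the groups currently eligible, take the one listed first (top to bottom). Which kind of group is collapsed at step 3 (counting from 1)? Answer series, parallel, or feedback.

The answer is feedback.

Reasoning:
Step 1. sum the parallel branches F3, F4
Step 2. series reduction of F1, F2, (F3+F4)
Step 3. close the feedback loop around F5, F6
Step 4. add (F1*F2*(F3+F4)), [F5/(1+F5*F6)] (parallel)
So the answer for step 3 is feedback.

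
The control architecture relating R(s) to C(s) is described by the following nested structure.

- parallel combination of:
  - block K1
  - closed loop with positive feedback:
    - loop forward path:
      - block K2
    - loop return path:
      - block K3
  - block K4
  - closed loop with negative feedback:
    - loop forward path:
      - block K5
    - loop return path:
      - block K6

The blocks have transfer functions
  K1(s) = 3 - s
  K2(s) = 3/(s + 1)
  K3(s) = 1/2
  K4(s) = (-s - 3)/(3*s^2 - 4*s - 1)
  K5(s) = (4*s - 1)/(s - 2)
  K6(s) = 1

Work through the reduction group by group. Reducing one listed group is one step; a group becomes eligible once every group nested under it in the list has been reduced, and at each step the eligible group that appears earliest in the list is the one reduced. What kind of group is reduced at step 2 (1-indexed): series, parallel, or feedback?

The answer is feedback.

Reasoning:
[1] reduce the feedback loop with forward K2 and return K3
[2] feedback reduction of K5, K6
[3] reduce the parallel group K1, [K2/(1-K2*K3)], K4, [K5/(1+K5*K6)]
Step 2 collapses a feedback group.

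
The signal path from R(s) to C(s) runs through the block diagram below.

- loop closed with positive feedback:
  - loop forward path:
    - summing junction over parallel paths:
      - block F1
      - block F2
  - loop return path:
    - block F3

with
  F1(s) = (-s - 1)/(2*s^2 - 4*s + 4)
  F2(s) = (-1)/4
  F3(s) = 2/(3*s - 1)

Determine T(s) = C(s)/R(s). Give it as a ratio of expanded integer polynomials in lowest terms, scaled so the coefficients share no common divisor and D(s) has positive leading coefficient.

(1) add F1, F2 (parallel); result (-s^2 - 4)/(4*s^2 - 8*s + 8)
(2) close the feedback loop around (F1+F2), F3, which is the overall transfer function T(s) = C(s)/R(s) in lowest terms

Final answer: (-3*s^3 + s^2 - 12*s + 4)/(12*s^3 - 26*s^2 + 32*s)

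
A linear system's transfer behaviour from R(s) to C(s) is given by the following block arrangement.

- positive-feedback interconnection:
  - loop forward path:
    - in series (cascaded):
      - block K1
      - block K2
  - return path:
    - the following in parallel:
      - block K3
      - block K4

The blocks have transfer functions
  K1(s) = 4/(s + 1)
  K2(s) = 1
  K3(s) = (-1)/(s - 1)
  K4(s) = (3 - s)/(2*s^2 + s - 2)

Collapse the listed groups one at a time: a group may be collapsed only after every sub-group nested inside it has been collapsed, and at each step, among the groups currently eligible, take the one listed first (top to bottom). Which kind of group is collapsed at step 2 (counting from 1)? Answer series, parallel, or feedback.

Step 1 - multiply K1, K2 (series)
Step 2 - add K3, K4 (parallel)
Step 3 - reduce the feedback loop with forward (K1*K2) and return (K3+K4)
The group at step 2 is a parallel group.

Final answer: parallel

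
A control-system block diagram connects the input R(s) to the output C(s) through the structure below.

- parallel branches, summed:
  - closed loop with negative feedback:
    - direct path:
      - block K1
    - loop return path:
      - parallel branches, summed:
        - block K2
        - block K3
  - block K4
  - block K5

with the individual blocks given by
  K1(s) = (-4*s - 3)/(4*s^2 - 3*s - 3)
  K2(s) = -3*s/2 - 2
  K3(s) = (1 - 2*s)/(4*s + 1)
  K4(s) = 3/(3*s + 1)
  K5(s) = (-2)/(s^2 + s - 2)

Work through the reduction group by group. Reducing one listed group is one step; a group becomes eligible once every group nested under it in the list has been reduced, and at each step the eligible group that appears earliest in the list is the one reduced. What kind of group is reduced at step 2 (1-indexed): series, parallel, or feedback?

Step 1: sum the parallel branches K2, K3
Step 2: reduce the feedback loop with forward K1 and return (K2+K3)
Step 3: add [K1/(1+K1*(K2+K3))], K4, K5 (parallel)
So the answer for step 2 is feedback.

Final answer: feedback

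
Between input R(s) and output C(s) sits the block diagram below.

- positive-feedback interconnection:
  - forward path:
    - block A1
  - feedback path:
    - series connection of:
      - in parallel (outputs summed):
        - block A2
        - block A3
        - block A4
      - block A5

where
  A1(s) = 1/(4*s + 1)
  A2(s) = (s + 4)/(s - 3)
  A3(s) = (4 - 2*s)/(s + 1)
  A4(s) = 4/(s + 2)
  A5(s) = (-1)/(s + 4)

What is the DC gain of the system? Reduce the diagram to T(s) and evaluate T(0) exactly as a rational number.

First reduce the diagram to T(s).

Step 1 - combine A2, A3, A4 in parallel, giving (-s^3 + 17*s^2 + 14*s - 28)/(s^3 - 7*s - 6)
Step 2 - cascade (A2+A3+A4), A5, giving (s^3 - 17*s^2 - 14*s + 28)/(s^4 + 4*s^3 - 7*s^2 - 34*s - 24)
Step 3 - close the feedback loop around A1, ((A2+A3+A4)*A5), giving (s^4 + 4*s^3 - 7*s^2 - 34*s - 24)/(4*s^5 + 17*s^4 - 25*s^3 - 126*s^2 - 116*s - 52)
Evaluating the step-3 result (the overall T(s)) at s = 0 gives T(0) = -24/(-52) = 6/13.

Answer: 6/13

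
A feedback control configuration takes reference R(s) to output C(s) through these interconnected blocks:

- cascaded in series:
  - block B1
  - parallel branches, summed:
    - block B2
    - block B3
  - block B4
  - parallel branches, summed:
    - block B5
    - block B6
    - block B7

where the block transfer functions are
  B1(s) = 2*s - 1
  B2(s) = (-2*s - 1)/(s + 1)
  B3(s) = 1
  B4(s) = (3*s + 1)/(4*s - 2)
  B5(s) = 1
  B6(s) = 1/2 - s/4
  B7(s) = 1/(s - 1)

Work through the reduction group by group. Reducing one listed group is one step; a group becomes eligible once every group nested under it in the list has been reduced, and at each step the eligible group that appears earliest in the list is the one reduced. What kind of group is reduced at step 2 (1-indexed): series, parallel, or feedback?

1. parallel reduction of B2, B3
2. sum the parallel branches B5, B6, B7
3. multiply B1, (B2+B3), B4, (B5+B6+B7) (series)
The group at step 2 is a parallel group.

Hence the answer: parallel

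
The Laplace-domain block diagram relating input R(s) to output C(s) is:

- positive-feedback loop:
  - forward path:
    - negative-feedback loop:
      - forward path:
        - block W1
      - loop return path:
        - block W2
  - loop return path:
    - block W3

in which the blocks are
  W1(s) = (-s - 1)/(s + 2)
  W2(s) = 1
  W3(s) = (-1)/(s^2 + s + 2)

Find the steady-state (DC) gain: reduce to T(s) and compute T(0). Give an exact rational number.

First reduce the diagram to T(s).

Step 1 - feedback reduction of W1, W2 gives -s - 1
Step 2 - feedback reduction of [W1/(1+W1*W2)], W3 gives (-s^3 - 2*s^2 - 3*s - 2)/(s^2 + 1)
DC gain: substitute s = 0 into T(s) from step 2: T(0) = -2/1 = -2.

Answer: -2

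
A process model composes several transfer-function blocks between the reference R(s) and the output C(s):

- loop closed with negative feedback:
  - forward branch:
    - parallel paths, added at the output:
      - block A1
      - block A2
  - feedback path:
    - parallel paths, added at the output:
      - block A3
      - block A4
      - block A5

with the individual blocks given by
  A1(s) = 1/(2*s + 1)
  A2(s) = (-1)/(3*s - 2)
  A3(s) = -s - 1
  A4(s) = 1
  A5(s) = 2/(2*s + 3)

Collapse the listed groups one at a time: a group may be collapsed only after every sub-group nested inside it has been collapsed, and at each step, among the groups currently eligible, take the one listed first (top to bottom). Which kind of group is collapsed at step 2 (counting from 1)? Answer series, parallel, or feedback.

(1) parallel reduction of A1, A2
(2) add A3, A4, A5 (parallel)
(3) close the feedback loop around (A1+A2), (A3+A4+A5)
Step 2 collapses a parallel group.

Answer: parallel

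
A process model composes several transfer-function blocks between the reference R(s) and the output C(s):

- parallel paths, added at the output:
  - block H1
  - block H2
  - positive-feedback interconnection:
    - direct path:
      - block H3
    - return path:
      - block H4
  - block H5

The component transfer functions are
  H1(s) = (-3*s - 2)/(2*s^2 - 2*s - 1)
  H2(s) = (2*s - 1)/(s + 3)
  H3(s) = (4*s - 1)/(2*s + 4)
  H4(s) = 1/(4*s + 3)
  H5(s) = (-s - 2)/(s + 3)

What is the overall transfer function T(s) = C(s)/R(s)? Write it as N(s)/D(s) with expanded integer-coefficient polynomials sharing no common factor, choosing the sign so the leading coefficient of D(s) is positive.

The answer is (48*s^5 + 28*s^4 - 306*s^3 - 391*s^2 - 135*s - 30)/(16*s^5 + 68*s^4 + 42*s^3 - 98*s^2 - 145*s - 39).

Reasoning:
Step 1: collapse the loop (H3 forward, H4 return); result (16*s^2 + 8*s - 3)/(8*s^2 + 18*s + 13)
Step 2: reduce the parallel group H1, H2, [H3/(1-H3*H4)], H5; the result is T(s) itself (integer coefficients, no common factor, positive leading denominator coefficient)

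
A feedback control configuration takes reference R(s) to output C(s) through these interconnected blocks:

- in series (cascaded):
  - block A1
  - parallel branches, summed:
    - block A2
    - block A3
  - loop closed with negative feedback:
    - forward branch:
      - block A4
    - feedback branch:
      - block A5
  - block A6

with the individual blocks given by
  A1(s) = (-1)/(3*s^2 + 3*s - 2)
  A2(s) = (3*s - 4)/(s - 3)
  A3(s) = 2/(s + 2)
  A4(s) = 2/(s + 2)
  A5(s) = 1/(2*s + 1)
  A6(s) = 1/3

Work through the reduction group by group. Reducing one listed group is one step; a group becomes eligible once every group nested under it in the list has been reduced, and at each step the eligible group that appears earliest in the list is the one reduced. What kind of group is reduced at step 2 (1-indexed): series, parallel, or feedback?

(1) combine A2, A3 in parallel
(2) reduce the feedback loop with forward A4 and return A5
(3) combine A1, (A2+A3), [A4/(1+A4*A5)], A6 in series
Step 2: feedback.

Hence the answer: feedback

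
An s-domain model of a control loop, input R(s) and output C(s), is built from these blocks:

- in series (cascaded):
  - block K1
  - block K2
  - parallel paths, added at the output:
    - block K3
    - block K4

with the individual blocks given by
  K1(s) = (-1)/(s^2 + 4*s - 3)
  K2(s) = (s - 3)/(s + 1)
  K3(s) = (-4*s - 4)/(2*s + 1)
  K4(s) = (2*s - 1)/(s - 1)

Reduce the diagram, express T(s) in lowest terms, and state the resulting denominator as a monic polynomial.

Reducing step by step:

Step 1: combine K3, K4 in parallel -> 3/(2*s^2 - s - 1)
Step 2: cascade K1, K2, (K3+K4) -> (9 - 3*s)/(2*s^5 + 9*s^4 - 4*s^3 - 12*s^2 + 2*s + 3)
Step 2 gives the fully reduced T(s), with no common factor left to cancel. The denominator's leading coefficient is 2, so divide each of its coefficients by 2 to get the monic form.

Answer: s^5 + 9*s^4/2 - 2*s^3 - 6*s^2 + s + 3/2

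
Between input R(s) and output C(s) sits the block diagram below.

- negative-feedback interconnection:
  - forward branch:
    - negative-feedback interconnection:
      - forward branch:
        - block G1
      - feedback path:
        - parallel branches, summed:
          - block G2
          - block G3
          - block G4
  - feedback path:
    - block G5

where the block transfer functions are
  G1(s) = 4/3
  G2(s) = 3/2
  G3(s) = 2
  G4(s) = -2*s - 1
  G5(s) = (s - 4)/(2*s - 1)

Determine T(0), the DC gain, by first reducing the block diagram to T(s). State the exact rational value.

The answer is 4/29.

Reasoning:
Step 1: reduce the parallel group G2, G3, G4 -> 5/2 - 2*s
Step 2: feedback reduction of G1, (G2+G3+G4) -> (-4)/(8*s - 13)
Step 3: reduce the feedback loop with forward [G1/(1+G1*(G2+G3+G4))] and return G5 -> (4 - 8*s)/(16*s^2 - 38*s + 29)
Evaluating the step-3 result (the overall T(s)) at s = 0 gives T(0) = 4/29.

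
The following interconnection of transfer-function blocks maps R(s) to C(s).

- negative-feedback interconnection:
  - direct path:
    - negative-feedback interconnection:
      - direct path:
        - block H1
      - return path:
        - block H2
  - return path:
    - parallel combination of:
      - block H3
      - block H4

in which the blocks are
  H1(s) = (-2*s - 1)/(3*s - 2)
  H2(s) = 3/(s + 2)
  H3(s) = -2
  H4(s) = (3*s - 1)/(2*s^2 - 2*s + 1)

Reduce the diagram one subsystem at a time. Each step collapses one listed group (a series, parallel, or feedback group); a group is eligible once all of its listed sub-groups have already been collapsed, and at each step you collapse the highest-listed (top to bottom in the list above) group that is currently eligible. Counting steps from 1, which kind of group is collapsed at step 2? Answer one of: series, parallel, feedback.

Answer: parallel

Working:
Step 1: close the feedback loop around H1, H2
Step 2: sum the parallel branches H3, H4
Step 3: reduce the feedback loop with forward [H1/(1+H1*H2)] and return (H3+H4)
The group at step 2 is a parallel group.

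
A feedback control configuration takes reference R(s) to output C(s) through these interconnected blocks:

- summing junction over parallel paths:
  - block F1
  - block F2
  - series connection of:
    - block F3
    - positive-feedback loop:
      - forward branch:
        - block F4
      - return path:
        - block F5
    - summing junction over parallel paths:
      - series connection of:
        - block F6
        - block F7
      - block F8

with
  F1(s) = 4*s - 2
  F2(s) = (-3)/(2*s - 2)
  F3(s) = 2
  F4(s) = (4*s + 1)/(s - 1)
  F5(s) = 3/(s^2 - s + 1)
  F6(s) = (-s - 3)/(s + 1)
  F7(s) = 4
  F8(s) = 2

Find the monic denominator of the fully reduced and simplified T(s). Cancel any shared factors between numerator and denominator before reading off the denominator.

Reducing step by step:

Step 1: apply the feedback formula to F4, F5 gives (4*s^3 - 3*s^2 + 3*s + 1)/(s^3 - 2*s^2 - 10*s - 4)
Step 2: cascade F6, F7 gives (-4*s - 12)/(s + 1)
Step 3: add (F6*F7), F8 (parallel) gives (-2*s - 10)/(s + 1)
Step 4: cascade F3, [F4/(1-F4*F5)], ((F6*F7)+F8) gives (-16*s^4 - 68*s^3 + 48*s^2 - 64*s - 20)/(s^4 - s^3 - 12*s^2 - 14*s - 4)
Step 5: sum the parallel branches F1, F2, (F3*[F4/(1-F4*F5)]*((F6*F7)+F8)) gives (8*s^6 - 52*s^5 - 187*s^4 + 263*s^3 - 100*s^2 + 122*s + 36)/(2*s^5 - 4*s^4 - 22*s^3 - 4*s^2 + 20*s + 8)
The result of step 5 is T(s) in lowest terms. Its denominator has leading coefficient 2; dividing the denominator through by 2 makes it monic.

Answer: s^5 - 2*s^4 - 11*s^3 - 2*s^2 + 10*s + 4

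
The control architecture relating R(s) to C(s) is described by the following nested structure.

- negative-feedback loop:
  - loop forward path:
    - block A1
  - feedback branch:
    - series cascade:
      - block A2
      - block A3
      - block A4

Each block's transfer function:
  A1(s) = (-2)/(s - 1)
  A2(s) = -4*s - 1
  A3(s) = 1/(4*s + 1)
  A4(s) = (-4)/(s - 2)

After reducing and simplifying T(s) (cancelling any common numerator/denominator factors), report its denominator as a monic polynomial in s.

First reduce the diagram to T(s).

[1] multiply A2, A3, A4 (series): 4/(s - 2)
[2] collapse the loop (A1 forward, (A2*A3*A4) return): (4 - 2*s)/(s^2 - 3*s - 6)
No further cancellation is possible in the step-2 result, so that is T(s). Its denominator is already monic.

Answer: s^2 - 3*s - 6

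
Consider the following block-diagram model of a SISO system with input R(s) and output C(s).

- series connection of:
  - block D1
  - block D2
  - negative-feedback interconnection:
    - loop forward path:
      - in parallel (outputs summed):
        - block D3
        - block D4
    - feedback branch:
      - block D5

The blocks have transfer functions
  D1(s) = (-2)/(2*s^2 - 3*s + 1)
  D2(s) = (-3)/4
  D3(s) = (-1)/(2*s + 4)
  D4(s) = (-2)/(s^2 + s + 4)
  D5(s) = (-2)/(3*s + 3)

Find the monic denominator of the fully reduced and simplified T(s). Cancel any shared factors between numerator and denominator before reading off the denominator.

The answer is s^6 + 5*s^5/2 + 23*s^4/6 + 11*s^3/3 - 41*s^2/6 - 61*s/6 + 6.

Reasoning:
(1) sum the parallel branches D3, D4 gives (-s^2 - 5*s - 12)/(2*s^3 + 6*s^2 + 12*s + 16)
(2) close the feedback loop around (D3+D4), D5 gives (-3*s^3 - 18*s^2 - 51*s - 36)/(6*s^4 + 24*s^3 + 56*s^2 + 94*s + 72)
(3) series reduction of D1, D2, [(D3+D4)/(1+(D3+D4)*D5)] gives (-9*s^3 - 54*s^2 - 153*s - 108)/(24*s^6 + 60*s^5 + 92*s^4 + 88*s^3 - 164*s^2 - 244*s + 144)
The result of step 3 is T(s) in lowest terms. Its denominator has leading coefficient 24; dividing the denominator through by 24 makes it monic.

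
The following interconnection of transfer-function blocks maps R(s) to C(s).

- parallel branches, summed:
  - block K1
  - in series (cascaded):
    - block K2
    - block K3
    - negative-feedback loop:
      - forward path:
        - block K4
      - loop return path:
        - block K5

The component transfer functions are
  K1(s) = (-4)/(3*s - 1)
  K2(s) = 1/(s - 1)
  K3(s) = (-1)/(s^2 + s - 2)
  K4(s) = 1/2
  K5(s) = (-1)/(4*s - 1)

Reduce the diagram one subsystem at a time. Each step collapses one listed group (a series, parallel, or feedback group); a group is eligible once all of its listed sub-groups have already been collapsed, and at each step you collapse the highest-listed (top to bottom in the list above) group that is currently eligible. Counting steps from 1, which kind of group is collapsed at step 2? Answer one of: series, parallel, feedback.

1. apply the feedback formula to K4, K5
2. cascade K2, K3, [K4/(1+K4*K5)]
3. sum the parallel branches K1, (K2*K3*[K4/(1+K4*K5)])
The group at step 2 is a series group.

Hence the answer: series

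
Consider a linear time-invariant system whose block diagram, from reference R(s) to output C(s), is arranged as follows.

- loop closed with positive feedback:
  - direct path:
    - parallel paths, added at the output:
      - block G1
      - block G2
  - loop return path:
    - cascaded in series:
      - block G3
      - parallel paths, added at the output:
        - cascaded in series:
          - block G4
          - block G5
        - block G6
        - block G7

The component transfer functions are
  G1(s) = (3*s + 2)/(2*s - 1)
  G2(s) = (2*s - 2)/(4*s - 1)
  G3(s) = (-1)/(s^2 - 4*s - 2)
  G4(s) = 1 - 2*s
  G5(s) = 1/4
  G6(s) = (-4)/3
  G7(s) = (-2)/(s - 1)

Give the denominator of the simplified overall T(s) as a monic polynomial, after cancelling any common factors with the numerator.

Answer: s^5 - 27*s^4/4 + 229*s^3/48 - 181*s^2/96 - 109*s/96 + 1/4

Working:
[1] add G1, G2 (parallel), giving (16*s^2 - s)/(8*s^2 - 6*s + 1)
[2] cascade G4, G5, giving 1/4 - s/2
[3] combine (G4*G5), G6, G7 in parallel, giving (-6*s^2 - 7*s - 11)/(12*s - 12)
[4] cascade G3, ((G4*G5)+G6+G7), giving (6*s^2 + 7*s + 11)/(12*s^3 - 60*s^2 + 24*s + 24)
[5] close the feedback loop around (G1+G2), (G3*((G4*G5)+G6+G7)), giving (192*s^5 - 972*s^4 + 444*s^3 + 360*s^2 - 24*s)/(96*s^5 - 648*s^4 + 458*s^3 - 181*s^2 - 109*s + 24)
No further cancellation is possible in the step-5 result, so that is T(s). Its denominator becomes monic after dividing by the leading coefficient 96.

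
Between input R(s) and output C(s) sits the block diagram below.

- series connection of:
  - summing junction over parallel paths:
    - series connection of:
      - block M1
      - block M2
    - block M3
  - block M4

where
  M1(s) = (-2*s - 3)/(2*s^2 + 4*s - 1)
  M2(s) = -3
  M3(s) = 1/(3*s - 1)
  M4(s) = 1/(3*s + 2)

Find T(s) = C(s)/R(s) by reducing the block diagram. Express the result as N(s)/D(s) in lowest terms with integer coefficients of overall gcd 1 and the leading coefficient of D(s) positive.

Step 1 - multiply M1, M2 (series) -> (6*s + 9)/(2*s^2 + 4*s - 1)
Step 2 - parallel reduction of (M1*M2), M3 -> (20*s^2 + 25*s - 10)/(6*s^3 + 10*s^2 - 7*s + 1)
Step 3 - multiply ((M1*M2)+M3), M4 (series); the result is T(s) itself (integer coefficients, no common factor, positive leading denominator coefficient)

Hence the answer: (20*s^2 + 25*s - 10)/(18*s^4 + 42*s^3 - s^2 - 11*s + 2)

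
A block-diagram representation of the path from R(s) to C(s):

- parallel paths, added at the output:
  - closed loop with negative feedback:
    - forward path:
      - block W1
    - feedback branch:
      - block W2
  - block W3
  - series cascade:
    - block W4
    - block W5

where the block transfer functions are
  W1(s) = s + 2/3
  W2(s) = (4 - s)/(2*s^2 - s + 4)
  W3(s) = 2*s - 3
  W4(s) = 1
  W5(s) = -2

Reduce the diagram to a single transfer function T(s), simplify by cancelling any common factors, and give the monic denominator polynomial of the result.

First reduce the diagram to T(s).

[1] reduce the feedback loop with forward W1 and return W2 gives (6*s^3 + s^2 + 10*s + 8)/(3*s^2 + 7*s + 20)
[2] combine W4, W5 in series gives -2
[3] combine [W1/(1+W1*W2)], W3, (W4*W5) in parallel gives (12*s^3 + 15*s - 92)/(3*s^2 + 7*s + 20)
The result of step 3 is T(s) in lowest terms. Its denominator has leading coefficient 3; dividing the denominator through by 3 makes it monic.

Answer: s^2 + 7*s/3 + 20/3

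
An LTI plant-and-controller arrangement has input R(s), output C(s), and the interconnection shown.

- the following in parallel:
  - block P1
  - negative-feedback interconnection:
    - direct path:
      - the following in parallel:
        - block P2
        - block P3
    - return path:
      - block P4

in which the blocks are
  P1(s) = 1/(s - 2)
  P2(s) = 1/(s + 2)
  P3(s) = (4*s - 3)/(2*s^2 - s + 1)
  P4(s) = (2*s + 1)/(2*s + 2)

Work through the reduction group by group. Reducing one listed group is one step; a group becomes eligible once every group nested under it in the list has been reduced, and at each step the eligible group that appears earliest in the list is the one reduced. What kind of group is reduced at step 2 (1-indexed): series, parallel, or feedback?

Reducing step by step:

Step 1. parallel reduction of P2, P3
Step 2. feedback reduction of (P2+P3), P4
Step 3. parallel reduction of P1, [(P2+P3)/(1+(P2+P3)*P4)]
At step 2 the group reduced is feedback.

Answer: feedback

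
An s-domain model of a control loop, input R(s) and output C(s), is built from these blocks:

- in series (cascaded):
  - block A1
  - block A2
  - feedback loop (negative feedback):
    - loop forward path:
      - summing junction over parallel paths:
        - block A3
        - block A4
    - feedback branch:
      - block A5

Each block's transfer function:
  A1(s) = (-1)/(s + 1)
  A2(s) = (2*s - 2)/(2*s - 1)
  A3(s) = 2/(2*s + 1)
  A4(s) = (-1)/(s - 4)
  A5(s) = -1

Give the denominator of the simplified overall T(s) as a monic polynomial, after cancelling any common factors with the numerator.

The answer is s^3 - 2*s^2 - 7*s/4 + 5/4.

Reasoning:
Step 1: reduce the parallel group A3, A4, giving (-9)/(2*s^2 - 7*s - 4)
Step 2: apply the feedback formula to (A3+A4), A5, giving (-9)/(2*s^2 - 7*s + 5)
Step 3: reduce the series chain A1, A2, [(A3+A4)/(1+(A3+A4)*A5)], giving 18/(4*s^3 - 8*s^2 - 7*s + 5)
No further cancellation is possible in the step-3 result, so that is T(s). Its denominator becomes monic after dividing by the leading coefficient 4.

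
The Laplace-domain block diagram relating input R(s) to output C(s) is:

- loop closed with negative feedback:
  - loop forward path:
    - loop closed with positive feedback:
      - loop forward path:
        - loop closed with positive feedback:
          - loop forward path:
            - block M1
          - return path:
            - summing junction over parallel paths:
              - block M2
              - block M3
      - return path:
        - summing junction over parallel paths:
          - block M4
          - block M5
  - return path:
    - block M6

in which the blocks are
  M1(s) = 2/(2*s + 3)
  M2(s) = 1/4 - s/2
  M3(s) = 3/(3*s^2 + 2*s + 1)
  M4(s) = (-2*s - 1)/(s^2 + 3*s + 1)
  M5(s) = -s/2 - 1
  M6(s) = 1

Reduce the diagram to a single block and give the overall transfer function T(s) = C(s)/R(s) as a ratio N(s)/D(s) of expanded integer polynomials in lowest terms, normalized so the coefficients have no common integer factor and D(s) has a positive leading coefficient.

Step 1. reduce the parallel group M2, M3 gives (-6*s^3 - s^2 + 13)/(12*s^2 + 8*s + 4)
Step 2. collapse the loop (M1 forward, (M2+M3) return) gives (12*s^2 + 8*s + 4)/(18*s^3 + 27*s^2 + 16*s - 7)
Step 3. reduce the parallel group M4, M5 gives (-s^3 - 5*s^2 - 11*s - 4)/(2*s^2 + 6*s + 2)
Step 4. close the feedback loop around [M1/(1-M1*(M2+M3))], (M4+M5) gives (12*s^4 + 44*s^3 + 40*s^2 + 20*s + 4)/(24*s^5 + 115*s^4 + 203*s^3 + 146*s^2 + 33*s + 1)
Step 5. feedback reduction of [[M1/(1-M1*(M2+M3))]/(1-[M1/(1-M1*(M2+M3))]*(M4+M5))], M6; the result is T(s) itself (integer coefficients, no common factor, positive leading denominator coefficient)

Answer: (12*s^4 + 44*s^3 + 40*s^2 + 20*s + 4)/(24*s^5 + 127*s^4 + 247*s^3 + 186*s^2 + 53*s + 5)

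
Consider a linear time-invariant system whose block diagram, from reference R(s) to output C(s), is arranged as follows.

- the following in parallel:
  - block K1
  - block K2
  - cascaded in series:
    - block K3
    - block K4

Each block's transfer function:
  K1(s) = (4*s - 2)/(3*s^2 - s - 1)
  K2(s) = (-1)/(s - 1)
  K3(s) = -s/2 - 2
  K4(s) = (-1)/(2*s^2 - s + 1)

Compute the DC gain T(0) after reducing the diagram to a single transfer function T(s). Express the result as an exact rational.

Step 1. combine K3, K4 in series -> (s + 4)/(4*s^2 - 2*s + 2)
Step 2. reduce the parallel group K1, K2, (K3*K4) -> (7*s^4 - 14*s^3 + 8*s^2 - 15*s + 10)/(12*s^5 - 22*s^4 + 14*s^3 - 4*s^2 - 2*s + 2)
Evaluating the step-2 result (the overall T(s)) at s = 0 gives T(0) = 10/2 = 5.

Answer: 5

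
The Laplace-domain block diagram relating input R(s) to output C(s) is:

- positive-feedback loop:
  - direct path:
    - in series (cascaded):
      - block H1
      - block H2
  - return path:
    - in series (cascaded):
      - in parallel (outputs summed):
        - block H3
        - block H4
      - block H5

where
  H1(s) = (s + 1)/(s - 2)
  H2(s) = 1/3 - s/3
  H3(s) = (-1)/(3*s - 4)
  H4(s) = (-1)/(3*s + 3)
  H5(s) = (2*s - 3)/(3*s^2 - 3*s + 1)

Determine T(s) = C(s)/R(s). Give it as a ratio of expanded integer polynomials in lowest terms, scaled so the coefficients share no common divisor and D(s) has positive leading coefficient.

Reducing step by step:

Step 1. series reduction of H1, H2; result (1 - s^2)/(3*s - 6)
Step 2. parallel reduction of H3, H4; result (1 - 6*s)/(9*s^2 - 3*s - 12)
Step 3. reduce the series chain (H3+H4), H5; result (-12*s^2 + 20*s - 3)/(27*s^4 - 36*s^3 - 18*s^2 + 33*s - 12)
Step 4. feedback reduction of (H1*H2), ((H3+H4)*H5) - this is the overall T(s), already in the required normalized form

Answer: (-27*s^5 + 63*s^4 - 18*s^3 - 51*s^2 + 45*s - 12)/(81*s^4 - 363*s^3 + 545*s^2 - 329*s + 75)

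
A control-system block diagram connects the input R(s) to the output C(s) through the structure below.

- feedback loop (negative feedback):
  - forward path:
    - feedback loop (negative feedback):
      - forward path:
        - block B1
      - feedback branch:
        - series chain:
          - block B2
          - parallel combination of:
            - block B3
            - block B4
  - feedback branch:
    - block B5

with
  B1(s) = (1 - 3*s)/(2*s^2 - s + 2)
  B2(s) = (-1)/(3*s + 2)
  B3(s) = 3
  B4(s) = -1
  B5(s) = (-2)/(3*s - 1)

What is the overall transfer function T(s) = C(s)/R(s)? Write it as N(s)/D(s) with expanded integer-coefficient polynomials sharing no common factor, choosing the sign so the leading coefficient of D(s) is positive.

1. add B3, B4 (parallel), giving 2
2. series reduction of B2, (B3+B4), giving (-2)/(3*s + 2)
3. reduce the feedback loop with forward B1 and return (B2*(B3+B4)), giving (-9*s^2 - 3*s + 2)/(6*s^3 + s^2 + 10*s + 2)
4. apply the feedback formula to [B1/(1+B1*(B2*(B3+B4)))], B5, giving the overall T(s)

Answer: (-9*s^2 - 3*s + 2)/(6*s^3 + s^2 + 16*s + 6)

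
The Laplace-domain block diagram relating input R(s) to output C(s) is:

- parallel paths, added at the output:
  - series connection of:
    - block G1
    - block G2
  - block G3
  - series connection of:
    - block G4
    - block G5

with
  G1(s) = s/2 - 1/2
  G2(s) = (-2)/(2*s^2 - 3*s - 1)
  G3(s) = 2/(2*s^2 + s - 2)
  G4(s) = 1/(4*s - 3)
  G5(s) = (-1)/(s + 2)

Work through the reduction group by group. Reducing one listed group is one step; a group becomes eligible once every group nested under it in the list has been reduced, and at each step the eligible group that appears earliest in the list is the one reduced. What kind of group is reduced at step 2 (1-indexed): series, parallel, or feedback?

[1] cascade G1, G2
[2] multiply G4, G5 (series)
[3] parallel reduction of (G1*G2), G3, (G4*G5)
The group at step 2 is a series group.

Hence the answer: series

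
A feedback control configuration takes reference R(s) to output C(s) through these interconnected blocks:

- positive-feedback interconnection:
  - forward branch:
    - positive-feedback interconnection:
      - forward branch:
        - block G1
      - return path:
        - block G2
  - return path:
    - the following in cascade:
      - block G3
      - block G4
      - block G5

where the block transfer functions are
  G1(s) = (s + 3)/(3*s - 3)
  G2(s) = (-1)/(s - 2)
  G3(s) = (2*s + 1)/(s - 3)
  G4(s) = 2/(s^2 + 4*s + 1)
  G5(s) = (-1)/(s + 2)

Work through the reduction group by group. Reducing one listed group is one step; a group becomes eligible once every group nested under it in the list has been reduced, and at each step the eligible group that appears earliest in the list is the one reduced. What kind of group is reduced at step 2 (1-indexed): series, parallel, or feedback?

Step 1 - reduce the feedback loop with forward G1 and return G2
Step 2 - cascade G3, G4, G5
Step 3 - reduce the feedback loop with forward [G1/(1-G1*G2)] and return (G3*G4*G5)
At step 2 the group reduced is series.

Therefore the answer is series.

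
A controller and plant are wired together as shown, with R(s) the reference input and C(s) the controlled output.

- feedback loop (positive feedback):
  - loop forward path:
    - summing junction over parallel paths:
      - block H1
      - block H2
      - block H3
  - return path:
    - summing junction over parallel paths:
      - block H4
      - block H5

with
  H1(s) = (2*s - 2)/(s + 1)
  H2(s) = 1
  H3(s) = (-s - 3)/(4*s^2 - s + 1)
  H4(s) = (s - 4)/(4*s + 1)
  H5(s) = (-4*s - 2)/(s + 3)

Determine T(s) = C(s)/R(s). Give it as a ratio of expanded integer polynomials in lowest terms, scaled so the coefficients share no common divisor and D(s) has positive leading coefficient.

The answer is (48*s^5 + 124*s^4 - 68*s^3 - 40*s^2 - 52*s - 12)/(196*s^5 + 100*s^4 + 115*s^3 - 159*s^2 - 39*s - 53).

Reasoning:
[1] add H1, H2, H3 (parallel); result (12*s^3 - 8*s^2 - 4)/(4*s^3 + 3*s^2 + 1)
[2] parallel reduction of H4, H5; result (-15*s^2 - 13*s - 14)/(4*s^2 + 13*s + 3)
[3] collapse the loop ((H1+H2+H3) forward, (H4+H5) return): this yields T(s), and no further normalization is needed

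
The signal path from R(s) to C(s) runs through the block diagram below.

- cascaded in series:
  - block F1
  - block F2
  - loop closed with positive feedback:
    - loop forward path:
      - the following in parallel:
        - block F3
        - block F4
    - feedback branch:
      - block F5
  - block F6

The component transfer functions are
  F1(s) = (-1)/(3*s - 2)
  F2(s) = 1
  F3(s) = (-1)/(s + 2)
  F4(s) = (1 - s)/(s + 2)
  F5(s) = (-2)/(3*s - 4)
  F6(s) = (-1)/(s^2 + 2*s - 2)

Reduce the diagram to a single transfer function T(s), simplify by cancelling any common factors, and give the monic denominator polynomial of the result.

Reducing step by step:

Step 1. reduce the parallel group F3, F4; result (-s)/(s + 2)
Step 2. reduce the feedback loop with forward (F3+F4) and return F5; result (-3*s^2 + 4*s)/(3*s^2 - 8)
Step 3. multiply F1, F2, [(F3+F4)/(1-(F3+F4)*F5)], F6 (series); result (-3*s^2 + 4*s)/(9*s^5 + 12*s^4 - 54*s^3 - 20*s^2 + 80*s - 32)
Step 3 gives the fully reduced T(s), with no common factor left to cancel. The denominator's leading coefficient is 9, so divide each of its coefficients by 9 to get the monic form.

Answer: s^5 + 4*s^4/3 - 6*s^3 - 20*s^2/9 + 80*s/9 - 32/9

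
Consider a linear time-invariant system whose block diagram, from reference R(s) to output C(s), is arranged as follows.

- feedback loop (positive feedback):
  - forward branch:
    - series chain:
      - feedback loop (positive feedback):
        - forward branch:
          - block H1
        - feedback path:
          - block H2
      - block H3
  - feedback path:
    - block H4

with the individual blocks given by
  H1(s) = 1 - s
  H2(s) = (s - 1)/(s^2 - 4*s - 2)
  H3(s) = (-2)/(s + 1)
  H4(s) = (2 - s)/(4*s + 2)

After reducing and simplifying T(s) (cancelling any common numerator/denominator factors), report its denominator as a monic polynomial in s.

[1] reduce the feedback loop with forward H1 and return H2 gives (-s^3 + 5*s^2 - 2*s - 2)/(2*s^2 - 6*s - 1)
[2] cascade [H1/(1-H1*H2)], H3 gives (2*s^3 - 10*s^2 + 4*s + 4)/(2*s^3 - 4*s^2 - 7*s - 1)
[3] apply the feedback formula to ([H1/(1-H1*H2)]*H3), H4 gives (4*s^4 - 18*s^3 - 2*s^2 + 12*s + 4)/(5*s^4 - 13*s^3 - 6*s^2 - 11*s - 5)
Step 3 gives the fully reduced T(s), with no common factor left to cancel. The denominator's leading coefficient is 5, so divide each of its coefficients by 5 to get the monic form.

Therefore the answer is s^4 - 13*s^3/5 - 6*s^2/5 - 11*s/5 - 1.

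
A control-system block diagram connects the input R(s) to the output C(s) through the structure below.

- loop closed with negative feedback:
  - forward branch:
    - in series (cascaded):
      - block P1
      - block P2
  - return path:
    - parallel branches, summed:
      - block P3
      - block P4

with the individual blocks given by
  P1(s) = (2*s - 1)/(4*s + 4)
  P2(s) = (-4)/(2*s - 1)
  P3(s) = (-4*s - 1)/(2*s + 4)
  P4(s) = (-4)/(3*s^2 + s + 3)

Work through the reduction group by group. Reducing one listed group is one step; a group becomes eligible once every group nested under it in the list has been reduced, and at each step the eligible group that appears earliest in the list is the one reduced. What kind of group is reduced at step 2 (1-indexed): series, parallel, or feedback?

Answer: parallel

Working:
Step 1. series reduction of P1, P2
Step 2. combine P3, P4 in parallel
Step 3. collapse the loop ((P1*P2) forward, (P3+P4) return)
So the answer for step 2 is parallel.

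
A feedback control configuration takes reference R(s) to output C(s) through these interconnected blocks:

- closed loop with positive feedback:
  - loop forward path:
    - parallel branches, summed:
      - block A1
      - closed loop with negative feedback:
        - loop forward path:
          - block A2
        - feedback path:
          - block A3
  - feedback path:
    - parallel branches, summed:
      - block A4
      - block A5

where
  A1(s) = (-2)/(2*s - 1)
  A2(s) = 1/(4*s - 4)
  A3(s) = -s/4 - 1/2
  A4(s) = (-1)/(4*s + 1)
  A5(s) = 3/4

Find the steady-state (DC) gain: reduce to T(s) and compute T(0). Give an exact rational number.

Step 1 - apply the feedback formula to A2, A3 -> 4/(15*s - 18)
Step 2 - combine A1, [A2/(1+A2*A3)] in parallel -> (32 - 22*s)/(30*s^2 - 51*s + 18)
Step 3 - parallel reduction of A4, A5 -> (12*s - 1)/(16*s + 4)
Step 4 - feedback reduction of (A1+[A2/(1+A2*A3)]), (A4+A5) -> (-176*s^2 + 212*s + 64)/(240*s^3 - 216*s^2 - 161*s + 52)
DC gain: substitute s = 0 into T(s) from step 4: T(0) = 64/52 = 16/13.

Therefore the answer is 16/13.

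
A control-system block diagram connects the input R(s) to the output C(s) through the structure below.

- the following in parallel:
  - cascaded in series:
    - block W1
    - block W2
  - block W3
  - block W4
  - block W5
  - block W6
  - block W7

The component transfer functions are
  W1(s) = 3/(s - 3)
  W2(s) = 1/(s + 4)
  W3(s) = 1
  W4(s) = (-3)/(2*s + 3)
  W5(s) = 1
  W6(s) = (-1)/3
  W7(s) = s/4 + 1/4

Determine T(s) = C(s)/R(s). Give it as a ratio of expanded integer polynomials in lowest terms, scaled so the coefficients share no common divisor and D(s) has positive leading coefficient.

[1] reduce the series chain W1, W2 = 3/(s^2 + s - 12)
[2] combine (W1*W2), W3, W4, W5, W6, W7 in parallel, which is the overall transfer function T(s) = C(s)/R(s) in lowest terms

Final answer: (6*s^4 + 61*s^3 + 16*s^2 - 555*s - 288)/(24*s^3 + 60*s^2 - 252*s - 432)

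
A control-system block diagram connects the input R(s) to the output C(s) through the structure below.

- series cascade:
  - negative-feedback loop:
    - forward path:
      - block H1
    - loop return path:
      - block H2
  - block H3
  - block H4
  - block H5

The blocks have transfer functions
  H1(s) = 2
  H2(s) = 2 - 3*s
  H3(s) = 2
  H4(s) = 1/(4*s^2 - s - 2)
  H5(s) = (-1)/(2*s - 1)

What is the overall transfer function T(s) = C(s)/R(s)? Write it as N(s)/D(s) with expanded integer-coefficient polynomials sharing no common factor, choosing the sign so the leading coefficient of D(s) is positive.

Step 1 - feedback reduction of H1, H2, giving (-2)/(6*s - 5)
Step 2 - combine [H1/(1+H1*H2)], H3, H4, H5 in series, which is the overall transfer function T(s) = C(s)/R(s) in lowest terms

Therefore the answer is 4/(48*s^4 - 76*s^3 + 12*s^2 + 27*s - 10).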